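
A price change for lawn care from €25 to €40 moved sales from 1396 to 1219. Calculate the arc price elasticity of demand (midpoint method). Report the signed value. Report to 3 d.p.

ΔQ = 1219 − 1396 = -177; ΔP = 40 − 25 = 15.
Midpoints: P̄ = 32.50, Q̄ = 1307.5.
ε = (ΔQ/ΔP)(P̄/Q̄) = (-177/15)(32.50/1307.5).

-0.293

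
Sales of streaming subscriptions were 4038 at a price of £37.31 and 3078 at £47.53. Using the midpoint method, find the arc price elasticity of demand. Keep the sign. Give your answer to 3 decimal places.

ΔQ = 3078 − 4038 = -960; ΔP = 47.53 − 37.31 = 10.22.
Midpoints: P̄ = 42.42, Q̄ = 3558.0.
ε = (ΔQ/ΔP)(P̄/Q̄) = (-960/10.22)(42.42/3558.0).

-1.120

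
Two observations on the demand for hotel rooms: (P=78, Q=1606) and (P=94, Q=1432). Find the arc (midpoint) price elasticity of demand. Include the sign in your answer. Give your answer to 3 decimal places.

-0.616

ΔQ = 1432 − 1606 = -174; ΔP = 94 − 78 = 16.
Midpoints: P̄ = 86.00, Q̄ = 1519.0.
ε = (ΔQ/ΔP)(P̄/Q̄) = (-174/16)(86.00/1519.0).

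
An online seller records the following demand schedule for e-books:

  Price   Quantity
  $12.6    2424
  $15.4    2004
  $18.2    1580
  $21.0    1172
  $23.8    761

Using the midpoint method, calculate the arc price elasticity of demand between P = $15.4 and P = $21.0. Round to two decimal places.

-1.70

At P = 15.4, Q = 2004; at P = 21.0, Q = 1172.
ΔQ = -832, ΔP = 5.6. Midpoints: P̄ = 18.20, Q̄ = 1588.0.
ε = (ΔQ/ΔP)(P̄/Q̄) = (-832/5.6)(18.20/1588.0).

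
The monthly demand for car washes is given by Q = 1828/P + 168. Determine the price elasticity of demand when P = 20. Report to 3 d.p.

-0.352

At P = 20, Q = 259.400.
dQ/dP = −1828/P² = -4.570.
ε = (dQ/dP)(P/Q) = (-4.570)(20/259.400).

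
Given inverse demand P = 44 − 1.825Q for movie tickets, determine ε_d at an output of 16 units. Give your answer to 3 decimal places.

At Q = 16, P = 44 − 1.825(16) = 14.80.
dP/dQ = −1.825, so dQ/dP = 1/(−1.825) = -0.548.
ε = (dQ/dP)(P/Q) = (-0.548)(14.80/16).

-0.507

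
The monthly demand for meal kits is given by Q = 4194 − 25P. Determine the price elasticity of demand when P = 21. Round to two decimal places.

At P = 21, Q = 3669.
dQ/dP = −25.
ε = (dQ/dP)(P/Q) = (-25)(21/3669).

-0.14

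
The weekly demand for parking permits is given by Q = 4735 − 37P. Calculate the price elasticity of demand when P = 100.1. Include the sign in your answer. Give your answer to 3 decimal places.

-3.591

At P = 100.1, Q = 1031.300.
dQ/dP = −37.
ε = (dQ/dP)(P/Q) = (-37)(100.1/1031.300).
|ε| > 1, so demand is elastic at this price.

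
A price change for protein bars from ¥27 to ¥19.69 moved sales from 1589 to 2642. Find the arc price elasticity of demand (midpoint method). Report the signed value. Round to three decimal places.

ΔQ = 2642 − 1589 = 1053; ΔP = 19.69 − 27 = -7.31.
Midpoints: P̄ = 23.34, Q̄ = 2115.5.
ε = (ΔQ/ΔP)(P̄/Q̄) = (1053/-7.31)(23.34/2115.5).

-1.590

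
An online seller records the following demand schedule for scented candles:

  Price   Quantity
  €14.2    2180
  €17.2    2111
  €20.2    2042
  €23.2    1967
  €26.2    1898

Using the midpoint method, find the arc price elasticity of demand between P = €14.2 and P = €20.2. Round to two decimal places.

At P = 14.2, Q = 2180; at P = 20.2, Q = 2042.
ΔQ = -138, ΔP = 6.0. Midpoints: P̄ = 17.20, Q̄ = 2111.0.
ε = (ΔQ/ΔP)(P̄/Q̄) = (-138/6.0)(17.20/2111.0).

-0.19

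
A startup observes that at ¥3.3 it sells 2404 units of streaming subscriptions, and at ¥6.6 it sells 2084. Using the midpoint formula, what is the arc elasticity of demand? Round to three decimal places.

ΔQ = 2084 − 2404 = -320; ΔP = 6.6 − 3.3 = 3.3.
Midpoints: P̄ = 4.95, Q̄ = 2244.0.
ε = (ΔQ/ΔP)(P̄/Q̄) = (-320/3.3)(4.95/2244.0).

-0.214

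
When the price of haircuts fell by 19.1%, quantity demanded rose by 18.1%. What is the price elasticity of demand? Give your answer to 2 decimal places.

ε = %ΔQ / %ΔP = (18.1)/(-19.1) = -0.948.

-0.95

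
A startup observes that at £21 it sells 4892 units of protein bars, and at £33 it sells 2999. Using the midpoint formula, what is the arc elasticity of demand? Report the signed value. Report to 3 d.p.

ΔQ = 2999 − 4892 = -1893; ΔP = 33 − 21 = 12.
Midpoints: P̄ = 27.00, Q̄ = 3945.5.
ε = (ΔQ/ΔP)(P̄/Q̄) = (-1893/12)(27.00/3945.5).

-1.080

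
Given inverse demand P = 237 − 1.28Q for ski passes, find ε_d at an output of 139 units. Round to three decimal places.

-0.332

At Q = 139, P = 237 − 1.28(139) = 59.08.
dP/dQ = −1.28, so dQ/dP = 1/(−1.28) = -0.781.
ε = (dQ/dP)(P/Q) = (-0.781)(59.08/139).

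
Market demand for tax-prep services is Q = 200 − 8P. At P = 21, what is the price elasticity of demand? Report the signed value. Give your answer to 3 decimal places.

-5.250

At P = 21, Q = 32.
dQ/dP = −8.
ε = (dQ/dP)(P/Q) = (-8)(21/32).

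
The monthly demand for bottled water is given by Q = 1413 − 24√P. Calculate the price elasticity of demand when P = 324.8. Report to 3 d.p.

At P = 324.8, Q = 980.467.
dQ/dP = −24/(2√P) = -0.666.
ε = (dQ/dP)(P/Q) = (-0.666)(324.8/980.467).

-0.221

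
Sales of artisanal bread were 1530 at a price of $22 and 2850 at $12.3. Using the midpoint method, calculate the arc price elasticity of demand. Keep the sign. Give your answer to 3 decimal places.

ΔQ = 2850 − 1530 = 1320; ΔP = 12.3 − 22 = -9.7.
Midpoints: P̄ = 17.15, Q̄ = 2190.0.
ε = (ΔQ/ΔP)(P̄/Q̄) = (1320/-9.7)(17.15/2190.0).

-1.066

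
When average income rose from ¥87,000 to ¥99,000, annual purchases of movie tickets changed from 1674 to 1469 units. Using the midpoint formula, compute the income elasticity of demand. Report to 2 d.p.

ΔQ = -205, ΔI = 12000. Midpoints: Ī = 93,000, Q̄ = 1571.5.
ε_I = (ΔQ/ΔI)(Ī/Q̄) = (-205/12000)(93000/1571.5).
ε_I < 0, so the good is inferior.

-1.01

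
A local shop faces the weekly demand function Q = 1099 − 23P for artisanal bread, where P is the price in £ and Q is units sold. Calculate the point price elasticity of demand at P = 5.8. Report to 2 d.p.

-0.14

At P = 5.8, Q = 965.600.
dQ/dP = −23.
ε = (dQ/dP)(P/Q) = (-23)(5.8/965.600).
|ε| < 1, so demand is inelastic at this price.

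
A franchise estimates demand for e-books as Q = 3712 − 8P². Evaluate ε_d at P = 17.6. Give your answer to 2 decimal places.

-4.02

At P = 17.6, Q = 1233.920.
dQ/dP = −16P = -281.600.
ε = (dQ/dP)(P/Q) = (-281.600)(17.6/1233.920).
|ε| > 1, so demand is elastic at this price.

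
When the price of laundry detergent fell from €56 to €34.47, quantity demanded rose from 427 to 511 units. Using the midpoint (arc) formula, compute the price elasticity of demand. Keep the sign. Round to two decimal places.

-0.38

ΔQ = 511 − 427 = 84; ΔP = 34.47 − 56 = -21.53.
Midpoints: P̄ = 45.23, Q̄ = 469.0.
ε = (ΔQ/ΔP)(P̄/Q̄) = (84/-21.53)(45.23/469.0).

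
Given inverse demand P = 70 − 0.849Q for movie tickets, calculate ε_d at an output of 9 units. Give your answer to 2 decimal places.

At Q = 9, P = 70 − 0.849(9) = 62.36.
dP/dQ = −0.849, so dQ/dP = 1/(−0.849) = -1.178.
ε = (dQ/dP)(P/Q) = (-1.178)(62.36/9).

-8.16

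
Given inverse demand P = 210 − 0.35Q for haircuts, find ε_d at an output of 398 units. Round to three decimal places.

-0.508

At Q = 398, P = 210 − 0.35(398) = 70.70.
dP/dQ = −0.35, so dQ/dP = 1/(−0.35) = -2.857.
ε = (dQ/dP)(P/Q) = (-2.857)(70.70/398).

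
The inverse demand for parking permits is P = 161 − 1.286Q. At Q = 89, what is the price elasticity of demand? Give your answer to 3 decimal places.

-0.407

At Q = 89, P = 161 − 1.286(89) = 46.55.
dP/dQ = −1.286, so dQ/dP = 1/(−1.286) = -0.778.
ε = (dQ/dP)(P/Q) = (-0.778)(46.55/89).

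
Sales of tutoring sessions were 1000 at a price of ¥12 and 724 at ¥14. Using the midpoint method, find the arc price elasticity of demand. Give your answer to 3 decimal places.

-2.081

ΔQ = 724 − 1000 = -276; ΔP = 14 − 12 = 2.
Midpoints: P̄ = 13.00, Q̄ = 862.0.
ε = (ΔQ/ΔP)(P̄/Q̄) = (-276/2)(13.00/862.0).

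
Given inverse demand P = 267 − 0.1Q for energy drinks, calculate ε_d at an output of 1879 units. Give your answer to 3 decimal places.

-0.421

At Q = 1879, P = 267 − 0.1(1879) = 79.10.
dP/dQ = −0.1, so dQ/dP = 1/(−0.1) = -10.000.
ε = (dQ/dP)(P/Q) = (-10.000)(79.10/1879).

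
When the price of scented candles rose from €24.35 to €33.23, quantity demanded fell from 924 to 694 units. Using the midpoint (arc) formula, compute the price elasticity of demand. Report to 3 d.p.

ΔQ = 694 − 924 = -230; ΔP = 33.23 − 24.35 = 8.88.
Midpoints: P̄ = 28.79, Q̄ = 809.0.
ε = (ΔQ/ΔP)(P̄/Q̄) = (-230/8.88)(28.79/809.0).

-0.922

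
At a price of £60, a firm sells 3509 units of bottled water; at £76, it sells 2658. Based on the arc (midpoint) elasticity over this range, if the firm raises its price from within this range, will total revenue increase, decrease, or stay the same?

Arc ε = (-851/16)(68.00/3083.5) ≈ -1.173.
|ε| = 1.17 > 1, so demand is elastic. A price rise therefore reduces total revenue.

decrease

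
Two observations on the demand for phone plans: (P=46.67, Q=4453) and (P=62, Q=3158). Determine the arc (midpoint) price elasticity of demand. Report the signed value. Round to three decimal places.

ΔQ = 3158 − 4453 = -1295; ΔP = 62 − 46.67 = 15.33.
Midpoints: P̄ = 54.34, Q̄ = 3805.5.
ε = (ΔQ/ΔP)(P̄/Q̄) = (-1295/15.33)(54.34/3805.5).

-1.206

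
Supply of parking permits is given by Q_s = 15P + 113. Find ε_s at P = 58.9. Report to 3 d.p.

0.887

At P = 58.9, Q_s = 996.50.
dQ_s/dP = 15.
ε_s = (dQ_s/dP)(P/Q_s) = (15)(58.9/996.50).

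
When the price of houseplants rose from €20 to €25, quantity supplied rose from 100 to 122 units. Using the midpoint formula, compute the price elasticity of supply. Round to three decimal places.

0.892

ΔQ = 122 − 100 = 22; ΔP = 25 − 20 = 5.
Midpoints: P̄ = 22.50, Q̄ = 111.0.
ε_s = (ΔQ/ΔP)(P̄/Q̄) = (22/5)(22.50/111.0).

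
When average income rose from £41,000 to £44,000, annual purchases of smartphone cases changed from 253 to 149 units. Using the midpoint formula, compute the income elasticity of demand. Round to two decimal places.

-7.33

ΔQ = -104, ΔI = 3000. Midpoints: Ī = 42,500, Q̄ = 201.0.
ε_I = (ΔQ/ΔI)(Ī/Q̄) = (-104/3000)(42500/201.0).
ε_I < 0, so the good is inferior.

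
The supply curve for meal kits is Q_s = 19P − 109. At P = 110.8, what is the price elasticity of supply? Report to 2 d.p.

At P = 110.8, Q_s = 1996.20.
dQ_s/dP = 19.
ε_s = (dQ_s/dP)(P/Q_s) = (19)(110.8/1996.20).

1.05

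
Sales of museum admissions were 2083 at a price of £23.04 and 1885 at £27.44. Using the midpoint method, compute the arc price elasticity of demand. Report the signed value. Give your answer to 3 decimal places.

ΔQ = 1885 − 2083 = -198; ΔP = 27.44 − 23.04 = 4.4.
Midpoints: P̄ = 25.24, Q̄ = 1984.0.
ε = (ΔQ/ΔP)(P̄/Q̄) = (-198/4.4)(25.24/1984.0).

-0.572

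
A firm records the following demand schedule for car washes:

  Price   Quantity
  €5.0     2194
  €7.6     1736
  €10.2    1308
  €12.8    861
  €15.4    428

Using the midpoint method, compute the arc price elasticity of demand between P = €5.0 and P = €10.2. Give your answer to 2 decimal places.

-0.74

At P = 5.0, Q = 2194; at P = 10.2, Q = 1308.
ΔQ = -886, ΔP = 5.2. Midpoints: P̄ = 7.60, Q̄ = 1751.0.
ε = (ΔQ/ΔP)(P̄/Q̄) = (-886/5.2)(7.60/1751.0).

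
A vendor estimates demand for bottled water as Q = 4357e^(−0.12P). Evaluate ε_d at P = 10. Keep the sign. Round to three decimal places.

-1.200

At P = 10, Q = 1312.303.
dQ/dP = −0.12·4357e^(−0.12P) = −0.12Q = -157.476.
ε = (dQ/dP)(P/Q) = (-157.476)(10/1312.303).
|ε| > 1, so demand is elastic at this price.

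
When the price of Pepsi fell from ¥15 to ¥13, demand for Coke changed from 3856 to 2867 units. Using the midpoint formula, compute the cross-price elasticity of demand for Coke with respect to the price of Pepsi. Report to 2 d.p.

ΔQ_x = 2867 − 3856 = -989; ΔP_y = 13 − 15 = -2.
Midpoints: P̄_y = 14.00, Q̄_x = 3361.5.
ε_xy = (ΔQ_x/ΔP_y)(P̄_y/Q̄_x) = (-989/-2)(14.00/3361.5).

2.06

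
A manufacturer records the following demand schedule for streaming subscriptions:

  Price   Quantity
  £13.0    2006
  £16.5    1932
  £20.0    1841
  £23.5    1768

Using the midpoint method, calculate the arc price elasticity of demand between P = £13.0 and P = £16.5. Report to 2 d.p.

At P = 13.0, Q = 2006; at P = 16.5, Q = 1932.
ΔQ = -74, ΔP = 3.5. Midpoints: P̄ = 14.75, Q̄ = 1969.0.
ε = (ΔQ/ΔP)(P̄/Q̄) = (-74/3.5)(14.75/1969.0).

-0.16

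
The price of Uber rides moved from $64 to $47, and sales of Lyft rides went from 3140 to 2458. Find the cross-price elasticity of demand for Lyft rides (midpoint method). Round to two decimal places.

ΔQ_x = 2458 − 3140 = -682; ΔP_y = 47 − 64 = -17.
Midpoints: P̄_y = 55.50, Q̄_x = 2799.0.
ε_xy = (ΔQ_x/ΔP_y)(P̄_y/Q̄_x) = (-682/-17)(55.50/2799.0).
ε_xy > 0, so the goods are substitutes.

0.80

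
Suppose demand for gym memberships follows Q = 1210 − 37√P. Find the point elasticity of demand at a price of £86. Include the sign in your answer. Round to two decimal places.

At P = 86, Q = 866.876.
dQ/dP = −37/(2√P) = -1.995.
ε = (dQ/dP)(P/Q) = (-1.995)(86/866.876).
|ε| < 1, so demand is inelastic at this price.

-0.20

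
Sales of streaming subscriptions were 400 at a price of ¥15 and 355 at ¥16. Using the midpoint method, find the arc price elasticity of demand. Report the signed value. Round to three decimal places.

-1.848

ΔQ = 355 − 400 = -45; ΔP = 16 − 15 = 1.
Midpoints: P̄ = 15.50, Q̄ = 377.5.
ε = (ΔQ/ΔP)(P̄/Q̄) = (-45/1)(15.50/377.5).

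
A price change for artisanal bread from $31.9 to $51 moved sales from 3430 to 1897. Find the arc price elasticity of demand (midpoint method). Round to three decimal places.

-1.249

ΔQ = 1897 − 3430 = -1533; ΔP = 51 − 31.9 = 19.1.
Midpoints: P̄ = 41.45, Q̄ = 2663.5.
ε = (ΔQ/ΔP)(P̄/Q̄) = (-1533/19.1)(41.45/2663.5).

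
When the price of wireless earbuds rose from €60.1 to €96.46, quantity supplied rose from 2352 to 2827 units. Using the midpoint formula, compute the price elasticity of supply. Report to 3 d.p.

0.395

ΔQ = 2827 − 2352 = 475; ΔP = 96.46 − 60.1 = 36.36.
Midpoints: P̄ = 78.28, Q̄ = 2589.5.
ε_s = (ΔQ/ΔP)(P̄/Q̄) = (475/36.36)(78.28/2589.5).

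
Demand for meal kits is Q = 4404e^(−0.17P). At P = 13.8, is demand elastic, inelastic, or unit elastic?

Q = 421.689, dQ/dP = -71.687.
ε = (dQ/dP)(P/Q) ≈ -2.346.
|ε| = 2.35 > 1.

elastic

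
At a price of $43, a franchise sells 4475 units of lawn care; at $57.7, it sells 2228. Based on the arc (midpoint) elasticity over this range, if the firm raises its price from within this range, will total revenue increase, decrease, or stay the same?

decrease

Arc ε = (-2247/14.7)(50.35/3351.5) ≈ -2.296.
|ε| = 2.30 > 1, so demand is elastic. A price rise therefore reduces total revenue.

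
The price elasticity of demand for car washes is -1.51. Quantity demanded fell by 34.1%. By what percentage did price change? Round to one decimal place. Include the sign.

%ΔP ≈ %ΔQ / ε = (-34.1%)/(-1.51) = 22.58%.

22.6%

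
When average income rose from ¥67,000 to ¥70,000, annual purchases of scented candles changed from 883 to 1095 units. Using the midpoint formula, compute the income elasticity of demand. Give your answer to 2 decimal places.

4.89

ΔQ = 212, ΔI = 3000. Midpoints: Ī = 68,500, Q̄ = 989.0.
ε_I = (ΔQ/ΔI)(Ī/Q̄) = (212/3000)(68500/989.0).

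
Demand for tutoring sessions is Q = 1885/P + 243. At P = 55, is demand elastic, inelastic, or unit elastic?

Q = 277.273, dQ/dP = -0.623.
ε = (dQ/dP)(P/Q) ≈ -0.124.
|ε| = 0.12 < 1.

inelastic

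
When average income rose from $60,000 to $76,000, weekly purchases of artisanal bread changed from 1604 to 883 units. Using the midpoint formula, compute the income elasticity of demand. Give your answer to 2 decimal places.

ΔQ = -721, ΔI = 16000. Midpoints: Ī = 68,000, Q̄ = 1243.5.
ε_I = (ΔQ/ΔI)(Ī/Q̄) = (-721/16000)(68000/1243.5).

-2.46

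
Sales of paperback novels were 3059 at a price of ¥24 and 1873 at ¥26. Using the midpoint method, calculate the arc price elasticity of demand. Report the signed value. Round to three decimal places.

-6.012

ΔQ = 1873 − 3059 = -1186; ΔP = 26 − 24 = 2.
Midpoints: P̄ = 25.00, Q̄ = 2466.0.
ε = (ΔQ/ΔP)(P̄/Q̄) = (-1186/2)(25.00/2466.0).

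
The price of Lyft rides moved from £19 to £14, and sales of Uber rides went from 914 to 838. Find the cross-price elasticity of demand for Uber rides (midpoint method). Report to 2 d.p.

0.29

ΔQ_x = 838 − 914 = -76; ΔP_y = 14 − 19 = -5.
Midpoints: P̄_y = 16.50, Q̄_x = 876.0.
ε_xy = (ΔQ_x/ΔP_y)(P̄_y/Q̄_x) = (-76/-5)(16.50/876.0).
ε_xy > 0, so the goods are substitutes.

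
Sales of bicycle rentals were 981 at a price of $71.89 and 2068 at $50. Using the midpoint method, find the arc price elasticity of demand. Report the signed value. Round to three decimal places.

-1.985

ΔQ = 2068 − 981 = 1087; ΔP = 50 − 71.89 = -21.89.
Midpoints: P̄ = 60.95, Q̄ = 1524.5.
ε = (ΔQ/ΔP)(P̄/Q̄) = (1087/-21.89)(60.95/1524.5).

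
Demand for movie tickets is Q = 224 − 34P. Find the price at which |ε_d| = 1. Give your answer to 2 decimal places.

For linear demand Q = a − bP, ε = −bP/(a − bP). |ε| = 1 when bP = a − bP, i.e. P = a/(2b).
P = 224/(2·34) = 224/68 = 3.2941.

3.29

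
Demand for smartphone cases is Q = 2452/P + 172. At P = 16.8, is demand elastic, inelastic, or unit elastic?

Q = 317.952, dQ/dP = -8.688.
ε = (dQ/dP)(P/Q) ≈ -0.459.
|ε| = 0.46 < 1.

inelastic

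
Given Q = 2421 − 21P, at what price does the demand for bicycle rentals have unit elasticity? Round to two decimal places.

57.64

For linear demand Q = a − bP, ε = −bP/(a − bP). |ε| = 1 when bP = a − bP, i.e. P = a/(2b).
P = 2421/(2·21) = 2421/42 = 57.6429.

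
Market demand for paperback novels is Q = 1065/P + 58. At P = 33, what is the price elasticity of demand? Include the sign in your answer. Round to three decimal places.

-0.358

At P = 33, Q = 90.273.
dQ/dP = −1065/P² = -0.978.
ε = (dQ/dP)(P/Q) = (-0.978)(33/90.273).
|ε| < 1, so demand is inelastic at this price.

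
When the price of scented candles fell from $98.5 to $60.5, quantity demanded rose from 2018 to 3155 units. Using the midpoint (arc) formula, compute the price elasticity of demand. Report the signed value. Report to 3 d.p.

-0.920

ΔQ = 3155 − 2018 = 1137; ΔP = 60.5 − 98.5 = -38.
Midpoints: P̄ = 79.50, Q̄ = 2586.5.
ε = (ΔQ/ΔP)(P̄/Q̄) = (1137/-38)(79.50/2586.5).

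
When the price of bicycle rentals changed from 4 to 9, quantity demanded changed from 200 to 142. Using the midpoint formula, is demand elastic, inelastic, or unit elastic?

inelastic

Arc ε ≈ -0.441.
|ε| = 0.44 < 1.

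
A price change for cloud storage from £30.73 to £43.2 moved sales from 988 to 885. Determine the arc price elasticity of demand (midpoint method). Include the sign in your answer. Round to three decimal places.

-0.326

ΔQ = 885 − 988 = -103; ΔP = 43.2 − 30.73 = 12.47.
Midpoints: P̄ = 36.97, Q̄ = 936.5.
ε = (ΔQ/ΔP)(P̄/Q̄) = (-103/12.47)(36.97/936.5).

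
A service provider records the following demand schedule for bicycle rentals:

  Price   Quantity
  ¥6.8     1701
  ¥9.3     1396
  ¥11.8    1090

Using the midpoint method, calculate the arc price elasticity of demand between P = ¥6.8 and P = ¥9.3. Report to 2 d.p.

At P = 6.8, Q = 1701; at P = 9.3, Q = 1396.
ΔQ = -305, ΔP = 2.5. Midpoints: P̄ = 8.05, Q̄ = 1548.5.
ε = (ΔQ/ΔP)(P̄/Q̄) = (-305/2.5)(8.05/1548.5).

-0.63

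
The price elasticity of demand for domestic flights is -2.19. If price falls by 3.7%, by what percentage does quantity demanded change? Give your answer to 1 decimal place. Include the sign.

%ΔQ ≈ ε × %ΔP = (-2.19)(-3.7%) = 8.10%.

8.1%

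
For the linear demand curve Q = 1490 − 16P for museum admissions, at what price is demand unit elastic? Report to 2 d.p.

46.56

For linear demand Q = a − bP, ε = −bP/(a − bP). |ε| = 1 when bP = a − bP, i.e. P = a/(2b).
P = 1490/(2·16) = 1490/32 = 46.5625.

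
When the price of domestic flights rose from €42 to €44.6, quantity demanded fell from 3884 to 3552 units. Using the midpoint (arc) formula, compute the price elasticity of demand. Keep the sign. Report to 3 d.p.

-1.487

ΔQ = 3552 − 3884 = -332; ΔP = 44.6 − 42 = 2.6.
Midpoints: P̄ = 43.30, Q̄ = 3718.0.
ε = (ΔQ/ΔP)(P̄/Q̄) = (-332/2.6)(43.30/3718.0).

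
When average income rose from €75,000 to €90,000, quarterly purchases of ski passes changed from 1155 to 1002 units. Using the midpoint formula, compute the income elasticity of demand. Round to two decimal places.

ΔQ = -153, ΔI = 15000. Midpoints: Ī = 82,500, Q̄ = 1078.5.
ε_I = (ΔQ/ΔI)(Ī/Q̄) = (-153/15000)(82500/1078.5).

-0.78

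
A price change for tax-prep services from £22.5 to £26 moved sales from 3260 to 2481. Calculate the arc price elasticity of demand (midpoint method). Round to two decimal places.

-1.88

ΔQ = 2481 − 3260 = -779; ΔP = 26 − 22.5 = 3.5.
Midpoints: P̄ = 24.25, Q̄ = 2870.5.
ε = (ΔQ/ΔP)(P̄/Q̄) = (-779/3.5)(24.25/2870.5).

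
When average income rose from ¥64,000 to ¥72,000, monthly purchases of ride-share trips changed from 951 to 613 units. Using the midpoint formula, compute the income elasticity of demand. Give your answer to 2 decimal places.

ΔQ = -338, ΔI = 8000. Midpoints: Ī = 68,000, Q̄ = 782.0.
ε_I = (ΔQ/ΔI)(Ī/Q̄) = (-338/8000)(68000/782.0).

-3.67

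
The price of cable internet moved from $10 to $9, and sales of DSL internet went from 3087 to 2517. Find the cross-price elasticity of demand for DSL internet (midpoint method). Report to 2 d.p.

ΔQ_x = 2517 − 3087 = -570; ΔP_y = 9 − 10 = -1.
Midpoints: P̄_y = 9.50, Q̄_x = 2802.0.
ε_xy = (ΔQ_x/ΔP_y)(P̄_y/Q̄_x) = (-570/-1)(9.50/2802.0).
ε_xy > 0, so the goods are substitutes.

1.93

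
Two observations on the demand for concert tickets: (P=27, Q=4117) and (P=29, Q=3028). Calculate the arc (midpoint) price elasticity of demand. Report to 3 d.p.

ΔQ = 3028 − 4117 = -1089; ΔP = 29 − 27 = 2.
Midpoints: P̄ = 28.00, Q̄ = 3572.5.
ε = (ΔQ/ΔP)(P̄/Q̄) = (-1089/2)(28.00/3572.5).

-4.268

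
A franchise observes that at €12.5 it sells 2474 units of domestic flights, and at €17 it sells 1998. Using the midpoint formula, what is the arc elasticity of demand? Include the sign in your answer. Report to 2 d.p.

-0.70

ΔQ = 1998 − 2474 = -476; ΔP = 17 − 12.5 = 4.5.
Midpoints: P̄ = 14.75, Q̄ = 2236.0.
ε = (ΔQ/ΔP)(P̄/Q̄) = (-476/4.5)(14.75/2236.0).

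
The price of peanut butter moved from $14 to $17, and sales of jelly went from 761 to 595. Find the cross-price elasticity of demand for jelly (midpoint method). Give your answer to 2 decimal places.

ΔQ_x = 595 − 761 = -166; ΔP_y = 17 − 14 = 3.
Midpoints: P̄_y = 15.50, Q̄_x = 678.0.
ε_xy = (ΔQ_x/ΔP_y)(P̄_y/Q̄_x) = (-166/3)(15.50/678.0).

-1.26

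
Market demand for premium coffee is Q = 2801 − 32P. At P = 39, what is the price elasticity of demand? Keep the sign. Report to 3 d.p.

At P = 39, Q = 1553.
dQ/dP = −32.
ε = (dQ/dP)(P/Q) = (-32)(39/1553).
|ε| < 1, so demand is inelastic at this price.

-0.804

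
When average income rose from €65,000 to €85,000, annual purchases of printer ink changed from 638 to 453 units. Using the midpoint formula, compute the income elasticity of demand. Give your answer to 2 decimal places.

ΔQ = -185, ΔI = 20000. Midpoints: Ī = 75,000, Q̄ = 545.5.
ε_I = (ΔQ/ΔI)(Ī/Q̄) = (-185/20000)(75000/545.5).

-1.27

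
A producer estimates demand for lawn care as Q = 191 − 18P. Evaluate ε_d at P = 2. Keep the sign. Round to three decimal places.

At P = 2, Q = 155.
dQ/dP = −18.
ε = (dQ/dP)(P/Q) = (-18)(2/155).

-0.232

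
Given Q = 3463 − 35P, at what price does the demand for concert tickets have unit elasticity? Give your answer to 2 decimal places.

For linear demand Q = a − bP, ε = −bP/(a − bP). |ε| = 1 when bP = a − bP, i.e. P = a/(2b).
P = 3463/(2·35) = 3463/70 = 49.4714.

49.47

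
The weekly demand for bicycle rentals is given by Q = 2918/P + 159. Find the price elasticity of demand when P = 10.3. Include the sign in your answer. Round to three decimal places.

-0.641

At P = 10.3, Q = 442.301.
dQ/dP = −2918/P² = -27.505.
ε = (dQ/dP)(P/Q) = (-27.505)(10.3/442.301).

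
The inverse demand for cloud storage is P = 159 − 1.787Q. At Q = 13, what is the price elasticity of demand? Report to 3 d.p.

-5.844

At Q = 13, P = 159 − 1.787(13) = 135.77.
dP/dQ = −1.787, so dQ/dP = 1/(−1.787) = -0.560.
ε = (dQ/dP)(P/Q) = (-0.560)(135.77/13).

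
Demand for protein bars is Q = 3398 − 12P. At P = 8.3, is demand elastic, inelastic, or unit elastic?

Q = 3298.400, dQ/dP = -12.
ε = (dQ/dP)(P/Q) ≈ -0.030.
|ε| = 0.03 < 1.

inelastic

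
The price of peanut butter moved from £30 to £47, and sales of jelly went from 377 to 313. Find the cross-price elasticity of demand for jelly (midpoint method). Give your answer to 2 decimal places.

ΔQ_x = 313 − 377 = -64; ΔP_y = 47 − 30 = 17.
Midpoints: P̄_y = 38.50, Q̄_x = 345.0.
ε_xy = (ΔQ_x/ΔP_y)(P̄_y/Q̄_x) = (-64/17)(38.50/345.0).

-0.42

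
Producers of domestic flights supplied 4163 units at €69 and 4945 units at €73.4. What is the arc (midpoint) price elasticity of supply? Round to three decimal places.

2.779

ΔQ = 4945 − 4163 = 782; ΔP = 73.4 − 69 = 4.4.
Midpoints: P̄ = 71.20, Q̄ = 4554.0.
ε_s = (ΔQ/ΔP)(P̄/Q̄) = (782/4.4)(71.20/4554.0).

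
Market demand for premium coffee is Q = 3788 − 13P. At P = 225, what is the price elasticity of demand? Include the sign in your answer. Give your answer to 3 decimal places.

At P = 225, Q = 863.
dQ/dP = −13.
ε = (dQ/dP)(P/Q) = (-13)(225/863).
|ε| > 1, so demand is elastic at this price.

-3.389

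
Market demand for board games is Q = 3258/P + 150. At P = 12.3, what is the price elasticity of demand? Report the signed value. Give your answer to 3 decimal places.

At P = 12.3, Q = 414.878.
dQ/dP = −3258/P² = -21.535.
ε = (dQ/dP)(P/Q) = (-21.535)(12.3/414.878).

-0.638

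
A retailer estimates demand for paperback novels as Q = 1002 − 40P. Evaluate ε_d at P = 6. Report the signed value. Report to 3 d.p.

-0.315

At P = 6, Q = 762.
dQ/dP = −40.
ε = (dQ/dP)(P/Q) = (-40)(6/762).
|ε| < 1, so demand is inelastic at this price.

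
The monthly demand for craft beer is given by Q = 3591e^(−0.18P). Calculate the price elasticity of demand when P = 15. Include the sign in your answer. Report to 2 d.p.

-2.70

At P = 15, Q = 241.335.
dQ/dP = −0.18·3591e^(−0.18P) = −0.18Q = -43.440.
ε = (dQ/dP)(P/Q) = (-43.440)(15/241.335).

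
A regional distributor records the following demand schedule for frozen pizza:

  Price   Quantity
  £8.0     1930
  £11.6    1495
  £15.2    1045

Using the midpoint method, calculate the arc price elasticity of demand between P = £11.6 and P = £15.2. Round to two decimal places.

At P = 11.6, Q = 1495; at P = 15.2, Q = 1045.
ΔQ = -450, ΔP = 3.6. Midpoints: P̄ = 13.40, Q̄ = 1270.0.
ε = (ΔQ/ΔP)(P̄/Q̄) = (-450/3.6)(13.40/1270.0).

-1.32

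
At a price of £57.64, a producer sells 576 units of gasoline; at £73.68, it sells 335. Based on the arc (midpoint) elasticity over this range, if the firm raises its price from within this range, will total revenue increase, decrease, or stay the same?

decrease

Arc ε = (-241/16.04)(65.66/455.5) ≈ -2.166.
|ε| = 2.17 > 1, so demand is elastic. A price rise therefore reduces total revenue.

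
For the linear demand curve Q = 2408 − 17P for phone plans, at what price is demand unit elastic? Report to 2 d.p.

70.82

For linear demand Q = a − bP, ε = −bP/(a − bP). |ε| = 1 when bP = a − bP, i.e. P = a/(2b).
P = 2408/(2·17) = 2408/34 = 70.8235.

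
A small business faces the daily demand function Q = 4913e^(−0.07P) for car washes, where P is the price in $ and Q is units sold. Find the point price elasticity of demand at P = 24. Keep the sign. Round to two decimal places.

At P = 24, Q = 915.655.
dQ/dP = −0.07·4913e^(−0.07P) = −0.07Q = -64.096.
ε = (dQ/dP)(P/Q) = (-64.096)(24/915.655).

-1.68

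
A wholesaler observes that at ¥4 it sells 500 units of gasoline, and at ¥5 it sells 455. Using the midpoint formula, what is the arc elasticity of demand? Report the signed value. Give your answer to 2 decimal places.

-0.42

ΔQ = 455 − 500 = -45; ΔP = 5 − 4 = 1.
Midpoints: P̄ = 4.50, Q̄ = 477.5.
ε = (ΔQ/ΔP)(P̄/Q̄) = (-45/1)(4.50/477.5).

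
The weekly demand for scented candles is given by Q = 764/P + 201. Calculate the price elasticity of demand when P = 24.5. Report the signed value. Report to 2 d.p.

At P = 24.5, Q = 232.184.
dQ/dP = −764/P² = -1.273.
ε = (dQ/dP)(P/Q) = (-1.273)(24.5/232.184).
|ε| < 1, so demand is inelastic at this price.

-0.13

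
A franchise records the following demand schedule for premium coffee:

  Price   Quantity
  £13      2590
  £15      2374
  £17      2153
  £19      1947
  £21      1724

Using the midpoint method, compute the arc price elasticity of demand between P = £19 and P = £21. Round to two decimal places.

-1.21

At P = 19, Q = 1947; at P = 21, Q = 1724.
ΔQ = -223, ΔP = 2. Midpoints: P̄ = 20.00, Q̄ = 1835.5.
ε = (ΔQ/ΔP)(P̄/Q̄) = (-223/2)(20.00/1835.5).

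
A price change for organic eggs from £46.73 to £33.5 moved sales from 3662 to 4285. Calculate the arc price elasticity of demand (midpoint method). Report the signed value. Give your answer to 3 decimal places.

ΔQ = 4285 − 3662 = 623; ΔP = 33.5 − 46.73 = -13.23.
Midpoints: P̄ = 40.11, Q̄ = 3973.5.
ε = (ΔQ/ΔP)(P̄/Q̄) = (623/-13.23)(40.11/3973.5).

-0.475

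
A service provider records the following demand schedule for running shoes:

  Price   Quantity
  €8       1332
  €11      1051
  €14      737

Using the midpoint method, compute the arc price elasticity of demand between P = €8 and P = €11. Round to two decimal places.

At P = 8, Q = 1332; at P = 11, Q = 1051.
ΔQ = -281, ΔP = 3. Midpoints: P̄ = 9.50, Q̄ = 1191.5.
ε = (ΔQ/ΔP)(P̄/Q̄) = (-281/3)(9.50/1191.5).

-0.75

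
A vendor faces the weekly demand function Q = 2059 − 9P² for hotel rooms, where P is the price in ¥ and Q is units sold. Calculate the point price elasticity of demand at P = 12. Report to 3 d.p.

-3.397

At P = 12, Q = 763.
dQ/dP = −18P = -216.
ε = (dQ/dP)(P/Q) = (-216)(12/763).
|ε| > 1, so demand is elastic at this price.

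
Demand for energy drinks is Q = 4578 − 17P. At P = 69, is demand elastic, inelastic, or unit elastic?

inelastic

Q = 3405, dQ/dP = -17.
ε = (dQ/dP)(P/Q) ≈ -0.344.
|ε| = 0.34 < 1.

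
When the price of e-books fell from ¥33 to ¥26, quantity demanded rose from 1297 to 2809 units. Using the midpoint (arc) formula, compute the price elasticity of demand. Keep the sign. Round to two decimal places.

-3.10

ΔQ = 2809 − 1297 = 1512; ΔP = 26 − 33 = -7.
Midpoints: P̄ = 29.50, Q̄ = 2053.0.
ε = (ΔQ/ΔP)(P̄/Q̄) = (1512/-7)(29.50/2053.0).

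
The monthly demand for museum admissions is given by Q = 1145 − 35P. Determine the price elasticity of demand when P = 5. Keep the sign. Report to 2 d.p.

-0.18

At P = 5, Q = 970.
dQ/dP = −35.
ε = (dQ/dP)(P/Q) = (-35)(5/970).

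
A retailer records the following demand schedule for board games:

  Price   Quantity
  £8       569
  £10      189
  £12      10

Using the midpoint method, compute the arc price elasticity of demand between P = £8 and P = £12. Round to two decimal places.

-4.83

At P = 8, Q = 569; at P = 12, Q = 10.
ΔQ = -559, ΔP = 4. Midpoints: P̄ = 10.00, Q̄ = 289.5.
ε = (ΔQ/ΔP)(P̄/Q̄) = (-559/4)(10.00/289.5).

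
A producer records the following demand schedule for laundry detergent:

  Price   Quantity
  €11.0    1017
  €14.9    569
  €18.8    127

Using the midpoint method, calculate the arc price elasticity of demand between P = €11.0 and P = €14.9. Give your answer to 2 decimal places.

-1.88

At P = 11.0, Q = 1017; at P = 14.9, Q = 569.
ΔQ = -448, ΔP = 3.9. Midpoints: P̄ = 12.95, Q̄ = 793.0.
ε = (ΔQ/ΔP)(P̄/Q̄) = (-448/3.9)(12.95/793.0).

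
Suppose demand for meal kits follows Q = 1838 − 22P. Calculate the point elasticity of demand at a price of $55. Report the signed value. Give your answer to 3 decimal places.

At P = 55, Q = 628.
dQ/dP = −22.
ε = (dQ/dP)(P/Q) = (-22)(55/628).

-1.927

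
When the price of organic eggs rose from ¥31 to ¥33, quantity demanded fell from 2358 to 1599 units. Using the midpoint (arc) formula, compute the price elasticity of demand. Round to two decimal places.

-6.14

ΔQ = 1599 − 2358 = -759; ΔP = 33 − 31 = 2.
Midpoints: P̄ = 32.00, Q̄ = 1978.5.
ε = (ΔQ/ΔP)(P̄/Q̄) = (-759/2)(32.00/1978.5).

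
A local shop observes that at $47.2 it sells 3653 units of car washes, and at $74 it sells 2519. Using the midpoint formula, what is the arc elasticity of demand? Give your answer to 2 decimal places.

ΔQ = 2519 − 3653 = -1134; ΔP = 74 − 47.2 = 26.8.
Midpoints: P̄ = 60.60, Q̄ = 3086.0.
ε = (ΔQ/ΔP)(P̄/Q̄) = (-1134/26.8)(60.60/3086.0).

-0.83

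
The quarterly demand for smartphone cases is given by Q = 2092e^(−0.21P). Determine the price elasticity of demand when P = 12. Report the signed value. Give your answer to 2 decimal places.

At P = 12, Q = 168.321.
dQ/dP = −0.21·2092e^(−0.21P) = −0.21Q = -35.348.
ε = (dQ/dP)(P/Q) = (-35.348)(12/168.321).
|ε| > 1, so demand is elastic at this price.

-2.52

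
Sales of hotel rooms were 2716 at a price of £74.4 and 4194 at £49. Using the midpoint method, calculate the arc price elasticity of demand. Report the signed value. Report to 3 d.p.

-1.039

ΔQ = 4194 − 2716 = 1478; ΔP = 49 − 74.4 = -25.4.
Midpoints: P̄ = 61.70, Q̄ = 3455.0.
ε = (ΔQ/ΔP)(P̄/Q̄) = (1478/-25.4)(61.70/3455.0).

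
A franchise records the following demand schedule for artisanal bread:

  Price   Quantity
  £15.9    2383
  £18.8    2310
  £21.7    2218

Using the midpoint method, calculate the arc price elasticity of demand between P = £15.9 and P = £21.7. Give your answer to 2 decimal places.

At P = 15.9, Q = 2383; at P = 21.7, Q = 2218.
ΔQ = -165, ΔP = 5.8. Midpoints: P̄ = 18.80, Q̄ = 2300.5.
ε = (ΔQ/ΔP)(P̄/Q̄) = (-165/5.8)(18.80/2300.5).

-0.23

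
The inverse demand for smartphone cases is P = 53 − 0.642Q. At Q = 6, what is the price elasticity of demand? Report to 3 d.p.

At Q = 6, P = 53 − 0.642(6) = 49.15.
dP/dQ = −0.642, so dQ/dP = 1/(−0.642) = -1.558.
ε = (dQ/dP)(P/Q) = (-1.558)(49.15/6).

-12.759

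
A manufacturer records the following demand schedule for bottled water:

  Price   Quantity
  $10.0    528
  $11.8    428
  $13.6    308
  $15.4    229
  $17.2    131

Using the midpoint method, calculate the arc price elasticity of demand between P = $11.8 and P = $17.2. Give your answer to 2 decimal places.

-2.85

At P = 11.8, Q = 428; at P = 17.2, Q = 131.
ΔQ = -297, ΔP = 5.4. Midpoints: P̄ = 14.50, Q̄ = 279.5.
ε = (ΔQ/ΔP)(P̄/Q̄) = (-297/5.4)(14.50/279.5).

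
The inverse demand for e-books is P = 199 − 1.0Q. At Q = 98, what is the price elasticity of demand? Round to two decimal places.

At Q = 98, P = 199 − 1.0(98) = 101.00.
dP/dQ = −1.0, so dQ/dP = 1/(−1.0) = -1.000.
ε = (dQ/dP)(P/Q) = (-1.000)(101.00/98).

-1.03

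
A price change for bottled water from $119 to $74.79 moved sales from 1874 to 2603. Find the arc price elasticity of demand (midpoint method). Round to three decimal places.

-0.714

ΔQ = 2603 − 1874 = 729; ΔP = 74.79 − 119 = -44.21.
Midpoints: P̄ = 96.90, Q̄ = 2238.5.
ε = (ΔQ/ΔP)(P̄/Q̄) = (729/-44.21)(96.90/2238.5).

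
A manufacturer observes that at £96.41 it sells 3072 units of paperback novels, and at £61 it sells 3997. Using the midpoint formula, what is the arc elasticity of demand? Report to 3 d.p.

-0.582

ΔQ = 3997 − 3072 = 925; ΔP = 61 − 96.41 = -35.41.
Midpoints: P̄ = 78.70, Q̄ = 3534.5.
ε = (ΔQ/ΔP)(P̄/Q̄) = (925/-35.41)(78.70/3534.5).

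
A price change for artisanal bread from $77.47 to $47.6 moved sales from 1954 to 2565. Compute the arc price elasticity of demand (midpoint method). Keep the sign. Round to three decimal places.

ΔQ = 2565 − 1954 = 611; ΔP = 47.6 − 77.47 = -29.87.
Midpoints: P̄ = 62.53, Q̄ = 2259.5.
ε = (ΔQ/ΔP)(P̄/Q̄) = (611/-29.87)(62.53/2259.5).

-0.566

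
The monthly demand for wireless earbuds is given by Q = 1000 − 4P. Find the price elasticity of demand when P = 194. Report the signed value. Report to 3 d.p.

At P = 194, Q = 224.
dQ/dP = −4.
ε = (dQ/dP)(P/Q) = (-4)(194/224).
|ε| > 1, so demand is elastic at this price.

-3.464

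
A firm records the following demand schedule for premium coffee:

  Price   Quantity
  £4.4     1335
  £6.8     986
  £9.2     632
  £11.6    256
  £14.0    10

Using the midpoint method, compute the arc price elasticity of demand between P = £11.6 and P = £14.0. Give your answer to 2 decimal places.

-9.86

At P = 11.6, Q = 256; at P = 14.0, Q = 10.
ΔQ = -246, ΔP = 2.4. Midpoints: P̄ = 12.80, Q̄ = 133.0.
ε = (ΔQ/ΔP)(P̄/Q̄) = (-246/2.4)(12.80/133.0).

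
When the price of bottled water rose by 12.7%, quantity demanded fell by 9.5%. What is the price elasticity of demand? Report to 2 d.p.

ε = %ΔQ / %ΔP = (-9.5)/(12.7) = -0.748.

-0.75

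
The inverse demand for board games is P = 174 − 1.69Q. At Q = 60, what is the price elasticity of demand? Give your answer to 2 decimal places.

At Q = 60, P = 174 − 1.69(60) = 72.60.
dP/dQ = −1.69, so dQ/dP = 1/(−1.69) = -0.592.
ε = (dQ/dP)(P/Q) = (-0.592)(72.60/60).

-0.72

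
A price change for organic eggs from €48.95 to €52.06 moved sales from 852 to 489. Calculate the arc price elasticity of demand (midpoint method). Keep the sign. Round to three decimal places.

-8.792

ΔQ = 489 − 852 = -363; ΔP = 52.06 − 48.95 = 3.11.
Midpoints: P̄ = 50.51, Q̄ = 670.5.
ε = (ΔQ/ΔP)(P̄/Q̄) = (-363/3.11)(50.51/670.5).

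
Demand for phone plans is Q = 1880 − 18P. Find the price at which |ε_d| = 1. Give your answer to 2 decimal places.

For linear demand Q = a − bP, ε = −bP/(a − bP). |ε| = 1 when bP = a − bP, i.e. P = a/(2b).
P = 1880/(2·18) = 1880/36 = 52.2222.

52.22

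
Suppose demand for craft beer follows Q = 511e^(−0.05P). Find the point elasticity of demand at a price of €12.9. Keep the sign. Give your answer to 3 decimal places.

-0.645

At P = 12.9, Q = 268.103.
dQ/dP = −0.05·511e^(−0.05P) = −0.05Q = -13.405.
ε = (dQ/dP)(P/Q) = (-13.405)(12.9/268.103).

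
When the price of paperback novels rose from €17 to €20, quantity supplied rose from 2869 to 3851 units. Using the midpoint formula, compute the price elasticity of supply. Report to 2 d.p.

ΔQ = 3851 − 2869 = 982; ΔP = 20 − 17 = 3.
Midpoints: P̄ = 18.50, Q̄ = 3360.0.
ε_s = (ΔQ/ΔP)(P̄/Q̄) = (982/3)(18.50/3360.0).

1.80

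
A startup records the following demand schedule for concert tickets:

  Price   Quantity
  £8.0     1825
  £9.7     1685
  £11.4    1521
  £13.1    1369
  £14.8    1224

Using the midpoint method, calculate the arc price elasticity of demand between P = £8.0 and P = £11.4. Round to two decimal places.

At P = 8.0, Q = 1825; at P = 11.4, Q = 1521.
ΔQ = -304, ΔP = 3.4. Midpoints: P̄ = 9.70, Q̄ = 1673.0.
ε = (ΔQ/ΔP)(P̄/Q̄) = (-304/3.4)(9.70/1673.0).

-0.52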